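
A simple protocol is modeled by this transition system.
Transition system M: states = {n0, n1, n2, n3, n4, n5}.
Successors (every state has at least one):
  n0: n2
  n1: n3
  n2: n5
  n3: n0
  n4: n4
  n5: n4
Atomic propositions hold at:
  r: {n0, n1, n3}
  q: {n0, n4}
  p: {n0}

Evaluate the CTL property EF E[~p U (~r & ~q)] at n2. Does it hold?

Yes

Sat(~p) = {n1, n2, n3, n4, n5}
Sat(~r) = {n2, n4, n5}
Sat(~q) = {n1, n2, n3, n5}
Sat(~r & ~q) = {n2, n5}
E[~p U (~r & ~q)]: least fixpoint, start Z0 = Sat((~r & ~q)) = {n2, n5}, add states in Sat(~p) with some successor in Z. Already a fixed point.
Sat(E[~p U (~r & ~q)]) = {n2, n5}
EF E[~p U (~r & ~q)]: least fixpoint, start Z0 = {n2, n5}, add states with some successor in Z. Z1 = {n0, n2, n5}; Z2 = {n0, n2, n3, n5}; Z3 = {n0, n1, n2, n3, n5}; fixed.
Sat(EF E[~p U (~r & ~q)]) = {n0, n1, n2, n3, n5}
n2 ∈ Sat(EF E[~p U (~r & ~q)]) = {n0, n1, n2, n3, n5}, so the formula holds at n2.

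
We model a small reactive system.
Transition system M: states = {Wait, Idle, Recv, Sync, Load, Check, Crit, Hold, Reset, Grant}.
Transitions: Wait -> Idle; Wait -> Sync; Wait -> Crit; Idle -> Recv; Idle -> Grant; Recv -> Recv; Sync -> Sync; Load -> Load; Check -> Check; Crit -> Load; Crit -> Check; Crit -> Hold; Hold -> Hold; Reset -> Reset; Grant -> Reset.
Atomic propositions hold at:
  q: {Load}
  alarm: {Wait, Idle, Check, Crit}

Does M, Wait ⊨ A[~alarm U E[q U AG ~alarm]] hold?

Sat(~alarm) = {Recv, Sync, Load, Hold, Reset, Grant}
AG ~alarm: greatest fixpoint, start Z0 = {Recv, Sync, Load, Hold, Reset, Grant}, keep only states in Sat with every successor in Z. Already a fixed point.
Sat(AG ~alarm) = {Recv, Sync, Load, Hold, Reset, Grant}
E[q U AG ~alarm]: least fixpoint, start Z0 = Sat(AG ~alarm) = {Recv, Sync, Load, Hold, Reset, Grant}, add states in Sat(q) with some successor in Z. Already a fixed point.
Sat(E[q U AG ~alarm]) = {Recv, Sync, Load, Hold, Reset, Grant}
A[~alarm U E[q U AG ~alarm]]: least fixpoint, start Z0 = Sat(E[q U AG ~alarm]) = {Recv, Sync, Load, Hold, Reset, Grant}, add states in Sat(~alarm) with every successor in Z. Already a fixed point.
Sat(A[~alarm U E[q U AG ~alarm]]) = {Recv, Sync, Load, Hold, Reset, Grant}
Wait ∉ Sat(A[~alarm U E[q U AG ~alarm]]) = {Recv, Sync, Load, Hold, Reset, Grant}, so the formula does not hold at Wait.

No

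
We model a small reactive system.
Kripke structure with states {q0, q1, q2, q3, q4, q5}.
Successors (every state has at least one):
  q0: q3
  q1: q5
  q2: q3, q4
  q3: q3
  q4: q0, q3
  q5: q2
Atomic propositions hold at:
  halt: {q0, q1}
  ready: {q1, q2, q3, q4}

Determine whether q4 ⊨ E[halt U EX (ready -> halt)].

Sat(ready -> halt) = {q0, q1, q5}
Sat(EX (ready -> halt)) = {s : some successor in {q0, q1, q5}} = {q1, q4}
E[halt U EX (ready -> halt)]: least fixpoint, start Z0 = Sat(EX (ready -> halt)) = {q1, q4}, add states in Sat(halt) with some successor in Z. Already a fixed point.
Sat(E[halt U EX (ready -> halt)]) = {q1, q4}
q4 ∈ Sat(E[halt U EX (ready -> halt)]) = {q1, q4}, so the formula holds at q4.

Yes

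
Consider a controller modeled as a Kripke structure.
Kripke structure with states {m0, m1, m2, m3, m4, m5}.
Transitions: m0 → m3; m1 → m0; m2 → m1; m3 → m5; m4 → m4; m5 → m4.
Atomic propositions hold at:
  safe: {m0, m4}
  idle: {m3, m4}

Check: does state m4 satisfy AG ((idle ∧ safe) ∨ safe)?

Sat(idle ∧ safe) = {m4}
Sat((idle ∧ safe) ∨ safe) = {m0, m4}
AG ((idle ∧ safe) ∨ safe): greatest fixpoint, start Z0 = {m0, m4}, keep only states in Sat with every successor in Z. Z1 = {m4}; fixed.
Sat(AG ((idle ∧ safe) ∨ safe)) = {m4}
m4 ∈ Sat(AG ((idle ∧ safe) ∨ safe)) = {m4}, so the formula holds at m4.

Yes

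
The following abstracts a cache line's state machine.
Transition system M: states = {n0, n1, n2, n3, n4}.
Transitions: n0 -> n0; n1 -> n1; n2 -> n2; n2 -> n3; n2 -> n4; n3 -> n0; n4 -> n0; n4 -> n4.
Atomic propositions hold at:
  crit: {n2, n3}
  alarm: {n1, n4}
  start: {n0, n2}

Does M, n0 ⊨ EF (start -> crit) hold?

No

Sat(start -> crit) = {n1, n2, n3, n4}
EF (start -> crit): least fixpoint, start Z0 = {n1, n2, n3, n4}, add states with some successor in Z. Already a fixed point.
Sat(EF (start -> crit)) = {n1, n2, n3, n4}
n0 ∉ Sat(EF (start -> crit)) = {n1, n2, n3, n4}, so the formula does not hold at n0.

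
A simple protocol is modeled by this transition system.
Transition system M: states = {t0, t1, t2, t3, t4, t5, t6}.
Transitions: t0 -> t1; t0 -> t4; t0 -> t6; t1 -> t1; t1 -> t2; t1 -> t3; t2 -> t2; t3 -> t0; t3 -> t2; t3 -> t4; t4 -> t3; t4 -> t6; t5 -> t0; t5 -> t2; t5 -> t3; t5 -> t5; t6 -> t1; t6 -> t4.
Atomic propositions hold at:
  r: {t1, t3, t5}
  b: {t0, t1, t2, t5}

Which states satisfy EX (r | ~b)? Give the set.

Sat(~b) = {t3, t4, t6}
Sat(r | ~b) = {t1, t3, t4, t5, t6}
Sat(EX (r | ~b)) = {s : some successor in {t1, t3, t4, t5, t6}} = {t0, t1, t3, t4, t5, t6}

{t0, t1, t3, t4, t5, t6}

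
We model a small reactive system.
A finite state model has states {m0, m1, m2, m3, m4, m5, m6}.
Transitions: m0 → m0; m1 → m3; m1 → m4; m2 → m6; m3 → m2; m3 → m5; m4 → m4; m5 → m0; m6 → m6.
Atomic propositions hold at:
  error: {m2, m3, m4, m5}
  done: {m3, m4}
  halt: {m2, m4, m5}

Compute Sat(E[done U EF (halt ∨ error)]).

Sat(halt ∨ error) = {m2, m3, m4, m5}
EF (halt ∨ error): least fixpoint, start Z0 = {m2, m3, m4, m5}, add states with some successor in Z. Z1 = {m1, m2, m3, m4, m5}; fixed.
Sat(EF (halt ∨ error)) = {m1, m2, m3, m4, m5}
E[done U EF (halt ∨ error)]: least fixpoint, start Z0 = Sat(EF (halt ∨ error)) = {m1, m2, m3, m4, m5}, add states in Sat(done) with some successor in Z. Already a fixed point.
Sat(E[done U EF (halt ∨ error)]) = {m1, m2, m3, m4, m5}

{m1, m2, m3, m4, m5}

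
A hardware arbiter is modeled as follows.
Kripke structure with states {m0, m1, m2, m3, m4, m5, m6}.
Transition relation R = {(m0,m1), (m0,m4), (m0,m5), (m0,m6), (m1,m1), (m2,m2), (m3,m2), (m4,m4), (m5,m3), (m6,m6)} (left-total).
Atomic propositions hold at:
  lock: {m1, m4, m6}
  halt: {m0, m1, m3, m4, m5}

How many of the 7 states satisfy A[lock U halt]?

5

A[lock U halt]: least fixpoint, start Z0 = Sat(halt) = {m0, m1, m3, m4, m5}, add states in Sat(lock) with every successor in Z. Already a fixed point.
Sat(A[lock U halt]) = {m0, m1, m3, m4, m5}
|Sat(A[lock U halt])| = |{m0, m1, m3, m4, m5}| = 5.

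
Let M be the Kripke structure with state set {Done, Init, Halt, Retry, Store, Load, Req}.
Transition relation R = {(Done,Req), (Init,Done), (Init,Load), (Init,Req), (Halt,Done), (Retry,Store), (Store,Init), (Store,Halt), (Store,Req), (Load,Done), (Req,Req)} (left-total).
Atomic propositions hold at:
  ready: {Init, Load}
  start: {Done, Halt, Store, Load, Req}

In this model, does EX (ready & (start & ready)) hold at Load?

Sat(start & ready) = {Load}
Sat(ready & (start & ready)) = {Load}
Sat(EX (ready & (start & ready))) = {s : some successor in {Load}} = {Init}
Load ∉ Sat(EX (ready & (start & ready))) = {Init}, so the formula does not hold at Load.

No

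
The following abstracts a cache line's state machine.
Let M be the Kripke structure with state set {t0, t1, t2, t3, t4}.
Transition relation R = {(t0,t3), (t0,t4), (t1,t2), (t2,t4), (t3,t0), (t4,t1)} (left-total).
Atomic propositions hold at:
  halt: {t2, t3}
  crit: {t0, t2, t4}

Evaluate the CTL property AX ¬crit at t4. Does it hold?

Yes

Sat(¬crit) = {t1, t3}
Sat(AX ¬crit) = {s : every successor in {t1, t3}} = {t4}
t4 ∈ Sat(AX ¬crit) = {t4}, so the formula holds at t4.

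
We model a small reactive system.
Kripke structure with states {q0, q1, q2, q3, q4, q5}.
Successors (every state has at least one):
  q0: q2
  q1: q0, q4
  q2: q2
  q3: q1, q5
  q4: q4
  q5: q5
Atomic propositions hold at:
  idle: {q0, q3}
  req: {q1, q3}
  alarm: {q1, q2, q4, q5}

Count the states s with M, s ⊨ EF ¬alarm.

3

Sat(¬alarm) = {q0, q3}
EF ¬alarm: least fixpoint, start Z0 = {q0, q3}, add states with some successor in Z. Z1 = {q0, q1, q3}; fixed.
Sat(EF ¬alarm) = {q0, q1, q3}
|Sat(EF ¬alarm)| = |{q0, q1, q3}| = 3.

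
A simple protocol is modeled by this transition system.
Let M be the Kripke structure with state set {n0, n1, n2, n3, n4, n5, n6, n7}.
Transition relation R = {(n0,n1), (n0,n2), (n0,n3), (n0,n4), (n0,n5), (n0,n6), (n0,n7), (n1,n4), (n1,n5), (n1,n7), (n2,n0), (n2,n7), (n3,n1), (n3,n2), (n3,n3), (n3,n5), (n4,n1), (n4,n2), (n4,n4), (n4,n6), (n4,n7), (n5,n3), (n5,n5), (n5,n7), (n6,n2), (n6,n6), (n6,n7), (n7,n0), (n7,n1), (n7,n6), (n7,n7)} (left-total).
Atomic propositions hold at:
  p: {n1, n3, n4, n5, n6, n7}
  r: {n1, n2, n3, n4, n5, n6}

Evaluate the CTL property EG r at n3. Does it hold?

Yes

EG r: greatest fixpoint, start Z0 = {n1, n2, n3, n4, n5, n6}, keep only states in Sat with some successor in Z. Z1 = {n1, n3, n4, n5, n6}; fixed.
Sat(EG r) = {n1, n3, n4, n5, n6}
n3 ∈ Sat(EG r) = {n1, n3, n4, n5, n6}, so the formula holds at n3.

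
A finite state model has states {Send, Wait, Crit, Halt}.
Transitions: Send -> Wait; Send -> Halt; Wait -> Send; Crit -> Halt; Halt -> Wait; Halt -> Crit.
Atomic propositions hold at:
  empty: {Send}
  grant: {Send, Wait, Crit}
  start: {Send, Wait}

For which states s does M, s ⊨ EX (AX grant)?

{Send, Crit, Halt}

Sat(AX grant) = {s : every successor in {Send, Wait, Crit}} = {Wait, Halt}
Sat(EX (AX grant)) = {s : some successor in {Wait, Halt}} = {Send, Crit, Halt}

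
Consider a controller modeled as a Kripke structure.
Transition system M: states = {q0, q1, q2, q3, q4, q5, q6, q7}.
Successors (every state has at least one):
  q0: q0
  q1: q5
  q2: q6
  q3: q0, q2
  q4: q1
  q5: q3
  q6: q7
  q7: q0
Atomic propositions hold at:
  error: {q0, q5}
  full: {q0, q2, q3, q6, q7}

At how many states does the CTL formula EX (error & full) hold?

Sat(error & full) = {q0}
Sat(EX (error & full)) = {s : some successor in {q0}} = {q0, q3, q7}
|Sat(EX (error & full))| = |{q0, q3, q7}| = 3.

3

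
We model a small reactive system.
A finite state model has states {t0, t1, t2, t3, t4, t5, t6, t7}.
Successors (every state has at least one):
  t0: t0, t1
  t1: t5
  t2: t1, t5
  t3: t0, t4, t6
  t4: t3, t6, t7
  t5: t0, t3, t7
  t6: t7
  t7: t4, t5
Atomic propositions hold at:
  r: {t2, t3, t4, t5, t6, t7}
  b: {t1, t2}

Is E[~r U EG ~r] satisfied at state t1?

No

Sat(~r) = {t0, t1}
EG ~r: greatest fixpoint, start Z0 = {t0, t1}, keep only states in Sat with some successor in Z. Z1 = {t0}; fixed.
Sat(EG ~r) = {t0}
E[~r U EG ~r]: least fixpoint, start Z0 = Sat(EG ~r) = {t0}, add states in Sat(~r) with some successor in Z. Already a fixed point.
Sat(E[~r U EG ~r]) = {t0}
t1 ∉ Sat(E[~r U EG ~r]) = {t0}, so the formula does not hold at t1.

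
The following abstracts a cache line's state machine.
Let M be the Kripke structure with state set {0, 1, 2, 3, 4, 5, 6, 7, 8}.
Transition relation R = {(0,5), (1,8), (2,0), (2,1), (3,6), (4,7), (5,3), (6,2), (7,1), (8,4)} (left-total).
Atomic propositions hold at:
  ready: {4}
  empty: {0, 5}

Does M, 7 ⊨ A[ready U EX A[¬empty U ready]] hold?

Yes

Sat(¬empty) = {1, 2, 3, 4, 6, 7, 8}
A[¬empty U ready]: least fixpoint, start Z0 = Sat(ready) = {4}, add states in Sat(¬empty) with every successor in Z. Z1 = {4, 8}; Z2 = {1, 4, 8}; Z3 = {1, 4, 7, 8}; fixed.
Sat(A[¬empty U ready]) = {1, 4, 7, 8}
Sat(EX A[¬empty U ready]) = {s : some successor in {1, 4, 7, 8}} = {1, 2, 4, 7, 8}
A[ready U EX A[¬empty U ready]]: least fixpoint, start Z0 = Sat(EX A[¬empty U ready]) = {1, 2, 4, 7, 8}, add states in Sat(ready) with every successor in Z. Already a fixed point.
Sat(A[ready U EX A[¬empty U ready]]) = {1, 2, 4, 7, 8}
7 ∈ Sat(A[ready U EX A[¬empty U ready]]) = {1, 2, 4, 7, 8}, so the formula holds at 7.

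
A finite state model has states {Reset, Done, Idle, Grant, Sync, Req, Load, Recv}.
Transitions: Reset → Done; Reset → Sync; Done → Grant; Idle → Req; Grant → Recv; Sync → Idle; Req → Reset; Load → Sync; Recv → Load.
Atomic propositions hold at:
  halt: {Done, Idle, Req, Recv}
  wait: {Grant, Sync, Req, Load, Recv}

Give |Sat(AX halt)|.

Sat(AX halt) = {s : every successor in {Done, Idle, Req, Recv}} = {Idle, Grant, Sync}
|Sat(AX halt)| = |{Idle, Grant, Sync}| = 3.

3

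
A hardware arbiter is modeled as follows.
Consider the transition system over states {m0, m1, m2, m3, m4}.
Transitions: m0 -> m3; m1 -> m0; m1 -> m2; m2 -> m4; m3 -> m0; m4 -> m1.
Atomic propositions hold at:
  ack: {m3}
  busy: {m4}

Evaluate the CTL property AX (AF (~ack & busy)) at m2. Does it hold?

Yes

Sat(~ack) = {m0, m1, m2, m4}
Sat(~ack & busy) = {m4}
AF (~ack & busy): least fixpoint, start Z0 = {m4}, add states with every successor in Z. Z1 = {m2, m4}; fixed.
Sat(AF (~ack & busy)) = {m2, m4}
Sat(AX (AF (~ack & busy))) = {s : every successor in {m2, m4}} = {m2}
m2 ∈ Sat(AX (AF (~ack & busy))) = {m2}, so the formula holds at m2.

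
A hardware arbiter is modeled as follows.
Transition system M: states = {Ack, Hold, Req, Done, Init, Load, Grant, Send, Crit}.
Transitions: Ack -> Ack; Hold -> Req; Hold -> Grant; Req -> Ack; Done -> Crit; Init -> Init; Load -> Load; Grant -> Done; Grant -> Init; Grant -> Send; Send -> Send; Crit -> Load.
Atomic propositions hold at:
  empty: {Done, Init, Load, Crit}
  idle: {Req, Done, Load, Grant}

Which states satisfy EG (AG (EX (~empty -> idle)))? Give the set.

Sat(~empty) = {Ack, Hold, Req, Grant, Send}
Sat(~empty -> idle) = {Req, Done, Init, Load, Grant, Crit}
Sat(EX (~empty -> idle)) = {s : some successor in {Req, Done, Init, Load, Grant, Crit}} = {Hold, Done, Init, Load, Grant, Crit}
AG (EX (~empty -> idle)): greatest fixpoint, start Z0 = {Hold, Done, Init, Load, Grant, Crit}, keep only states in Sat with every successor in Z. Z1 = {Done, Init, Load, Crit}; fixed.
Sat(AG (EX (~empty -> idle))) = {Done, Init, Load, Crit}
EG (AG (EX (~empty -> idle))): greatest fixpoint, start Z0 = {Done, Init, Load, Crit}, keep only states in Sat with some successor in Z. Already a fixed point.
Sat(EG (AG (EX (~empty -> idle)))) = {Done, Init, Load, Crit}

{Done, Init, Load, Crit}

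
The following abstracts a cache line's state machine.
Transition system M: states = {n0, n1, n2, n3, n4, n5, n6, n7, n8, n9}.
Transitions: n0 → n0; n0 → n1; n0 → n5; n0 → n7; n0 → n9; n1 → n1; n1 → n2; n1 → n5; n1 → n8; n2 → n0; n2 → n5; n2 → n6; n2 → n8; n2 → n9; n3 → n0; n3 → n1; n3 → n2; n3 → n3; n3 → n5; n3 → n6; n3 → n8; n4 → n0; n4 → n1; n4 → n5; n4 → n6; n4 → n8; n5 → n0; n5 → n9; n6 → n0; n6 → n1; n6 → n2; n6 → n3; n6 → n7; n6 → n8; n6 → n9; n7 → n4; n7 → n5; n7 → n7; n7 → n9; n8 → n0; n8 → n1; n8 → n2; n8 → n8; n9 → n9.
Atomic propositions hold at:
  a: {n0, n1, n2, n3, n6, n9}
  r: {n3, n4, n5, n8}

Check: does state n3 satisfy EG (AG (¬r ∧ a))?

Sat(¬r) = {n0, n1, n2, n6, n7, n9}
Sat(¬r ∧ a) = {n0, n1, n2, n6, n9}
AG (¬r ∧ a): greatest fixpoint, start Z0 = {n0, n1, n2, n6, n9}, keep only states in Sat with every successor in Z. Z1 = {n9}; fixed.
Sat(AG (¬r ∧ a)) = {n9}
EG (AG (¬r ∧ a)): greatest fixpoint, start Z0 = {n9}, keep only states in Sat with some successor in Z. Already a fixed point.
Sat(EG (AG (¬r ∧ a))) = {n9}
n3 ∉ Sat(EG (AG (¬r ∧ a))) = {n9}, so the formula does not hold at n3.

No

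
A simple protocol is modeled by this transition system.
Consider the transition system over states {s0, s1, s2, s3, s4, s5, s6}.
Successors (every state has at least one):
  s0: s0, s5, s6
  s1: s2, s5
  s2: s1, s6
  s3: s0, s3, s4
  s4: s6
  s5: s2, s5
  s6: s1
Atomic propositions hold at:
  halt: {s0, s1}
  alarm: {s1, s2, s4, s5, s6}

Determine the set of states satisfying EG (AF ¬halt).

Sat(¬halt) = {s2, s3, s4, s5, s6}
AF ¬halt: least fixpoint, start Z0 = {s2, s3, s4, s5, s6}, add states with every successor in Z. Z1 = {s1, s2, s3, s4, s5, s6}; fixed.
Sat(AF ¬halt) = {s1, s2, s3, s4, s5, s6}
EG (AF ¬halt): greatest fixpoint, start Z0 = {s1, s2, s3, s4, s5, s6}, keep only states in Sat with some successor in Z. Already a fixed point.
Sat(EG (AF ¬halt)) = {s1, s2, s3, s4, s5, s6}

{s1, s2, s3, s4, s5, s6}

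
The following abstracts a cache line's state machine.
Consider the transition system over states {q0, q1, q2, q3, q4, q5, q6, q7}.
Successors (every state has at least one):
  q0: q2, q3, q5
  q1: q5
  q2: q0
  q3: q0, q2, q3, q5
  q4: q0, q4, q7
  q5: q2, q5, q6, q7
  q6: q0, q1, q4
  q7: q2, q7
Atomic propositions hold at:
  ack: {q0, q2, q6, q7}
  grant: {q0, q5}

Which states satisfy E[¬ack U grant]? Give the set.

Sat(¬ack) = {q1, q3, q4, q5}
E[¬ack U grant]: least fixpoint, start Z0 = Sat(grant) = {q0, q5}, add states in Sat(¬ack) with some successor in Z. Z1 = {q0, q1, q3, q4, q5}; fixed.
Sat(E[¬ack U grant]) = {q0, q1, q3, q4, q5}

{q0, q1, q3, q4, q5}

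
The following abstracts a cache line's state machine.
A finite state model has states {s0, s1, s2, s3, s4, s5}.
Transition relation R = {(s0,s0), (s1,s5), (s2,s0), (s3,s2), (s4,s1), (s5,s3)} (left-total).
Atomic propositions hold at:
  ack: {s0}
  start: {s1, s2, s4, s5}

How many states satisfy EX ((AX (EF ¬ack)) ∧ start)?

Sat(¬ack) = {s1, s2, s3, s4, s5}
EF ¬ack: least fixpoint, start Z0 = {s1, s2, s3, s4, s5}, add states with some successor in Z. Already a fixed point.
Sat(EF ¬ack) = {s1, s2, s3, s4, s5}
Sat(AX (EF ¬ack)) = {s : every successor in {s1, s2, s3, s4, s5}} = {s1, s3, s4, s5}
Sat((AX (EF ¬ack)) ∧ start) = {s1, s4, s5}
Sat(EX ((AX (EF ¬ack)) ∧ start)) = {s : some successor in {s1, s4, s5}} = {s1, s4}
|Sat(EX ((AX (EF ¬ack)) ∧ start))| = |{s1, s4}| = 2.

2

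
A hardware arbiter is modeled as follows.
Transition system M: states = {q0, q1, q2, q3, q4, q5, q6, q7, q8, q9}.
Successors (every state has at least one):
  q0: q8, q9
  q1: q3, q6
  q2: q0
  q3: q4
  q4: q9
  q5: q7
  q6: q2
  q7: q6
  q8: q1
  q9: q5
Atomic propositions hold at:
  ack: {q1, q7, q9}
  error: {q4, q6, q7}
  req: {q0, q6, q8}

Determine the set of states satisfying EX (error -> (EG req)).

{q0, q1, q2, q4, q6, q8, q9}

EG req: greatest fixpoint, start Z0 = {q0, q6, q8}, keep only states in Sat with some successor in Z. Z1 = {q0}; Z2 = ∅; fixed.
Sat(EG req) = ∅
Sat(error -> (EG req)) = {q0, q1, q2, q3, q5, q8, q9}
Sat(EX (error -> (EG req))) = {s : some successor in {q0, q1, q2, q3, q5, q8, q9}} = {q0, q1, q2, q4, q6, q8, q9}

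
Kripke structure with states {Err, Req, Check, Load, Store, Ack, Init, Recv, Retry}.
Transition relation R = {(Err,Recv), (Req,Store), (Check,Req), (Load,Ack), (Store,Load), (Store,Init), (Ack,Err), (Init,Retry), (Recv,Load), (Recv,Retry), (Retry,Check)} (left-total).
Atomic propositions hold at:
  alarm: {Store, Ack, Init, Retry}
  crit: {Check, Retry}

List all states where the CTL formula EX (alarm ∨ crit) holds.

Sat(alarm ∨ crit) = {Check, Store, Ack, Init, Retry}
Sat(EX (alarm ∨ crit)) = {s : some successor in {Check, Store, Ack, Init, Retry}} = {Req, Load, Store, Init, Recv, Retry}

{Req, Load, Store, Init, Recv, Retry}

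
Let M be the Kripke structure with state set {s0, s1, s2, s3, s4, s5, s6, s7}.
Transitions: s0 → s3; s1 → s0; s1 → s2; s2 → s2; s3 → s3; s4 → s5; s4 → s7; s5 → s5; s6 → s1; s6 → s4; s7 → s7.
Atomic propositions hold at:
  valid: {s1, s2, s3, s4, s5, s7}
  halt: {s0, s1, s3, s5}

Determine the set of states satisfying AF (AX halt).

Sat(AX halt) = {s : every successor in {s0, s1, s3, s5}} = {s0, s3, s5}
AF (AX halt): least fixpoint, start Z0 = {s0, s3, s5}, add states with every successor in Z. Already a fixed point.
Sat(AF (AX halt)) = {s0, s3, s5}

{s0, s3, s5}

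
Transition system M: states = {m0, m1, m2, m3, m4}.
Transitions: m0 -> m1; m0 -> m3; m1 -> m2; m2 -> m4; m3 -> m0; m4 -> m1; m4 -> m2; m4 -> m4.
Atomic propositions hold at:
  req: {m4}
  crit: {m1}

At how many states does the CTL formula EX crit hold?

Sat(EX crit) = {s : some successor in {m1}} = {m0, m4}
|Sat(EX crit)| = |{m0, m4}| = 2.

2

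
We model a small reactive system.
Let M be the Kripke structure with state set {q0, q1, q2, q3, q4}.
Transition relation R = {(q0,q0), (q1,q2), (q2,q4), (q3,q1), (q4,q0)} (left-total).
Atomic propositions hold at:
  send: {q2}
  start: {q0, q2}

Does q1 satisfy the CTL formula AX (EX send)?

Sat(EX send) = {s : some successor in {q2}} = {q1}
Sat(AX (EX send)) = {s : every successor in {q1}} = {q3}
q1 ∉ Sat(AX (EX send)) = {q3}, so the formula does not hold at q1.

No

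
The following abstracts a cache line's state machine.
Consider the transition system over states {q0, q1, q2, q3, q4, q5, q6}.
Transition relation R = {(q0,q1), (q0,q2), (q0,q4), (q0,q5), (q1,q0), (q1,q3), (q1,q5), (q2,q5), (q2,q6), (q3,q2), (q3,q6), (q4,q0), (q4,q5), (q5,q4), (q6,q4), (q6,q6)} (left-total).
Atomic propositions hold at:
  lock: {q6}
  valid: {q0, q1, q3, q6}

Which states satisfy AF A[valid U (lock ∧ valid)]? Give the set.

{q6}

Sat(lock ∧ valid) = {q6}
A[valid U (lock ∧ valid)]: least fixpoint, start Z0 = Sat((lock ∧ valid)) = {q6}, add states in Sat(valid) with every successor in Z. Already a fixed point.
Sat(A[valid U (lock ∧ valid)]) = {q6}
AF A[valid U (lock ∧ valid)]: least fixpoint, start Z0 = {q6}, add states with every successor in Z. Already a fixed point.
Sat(AF A[valid U (lock ∧ valid)]) = {q6}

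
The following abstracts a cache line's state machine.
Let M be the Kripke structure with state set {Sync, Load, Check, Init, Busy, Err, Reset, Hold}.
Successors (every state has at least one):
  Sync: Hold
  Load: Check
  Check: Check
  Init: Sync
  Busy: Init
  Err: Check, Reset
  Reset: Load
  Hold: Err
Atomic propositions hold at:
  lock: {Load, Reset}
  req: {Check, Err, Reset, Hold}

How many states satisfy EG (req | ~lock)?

6

Sat(~lock) = {Sync, Check, Init, Busy, Err, Hold}
Sat(req | ~lock) = {Sync, Check, Init, Busy, Err, Reset, Hold}
EG (req | ~lock): greatest fixpoint, start Z0 = {Sync, Check, Init, Busy, Err, Reset, Hold}, keep only states in Sat with some successor in Z. Z1 = {Sync, Check, Init, Busy, Err, Hold}; fixed.
Sat(EG (req | ~lock)) = {Sync, Check, Init, Busy, Err, Hold}
|Sat(EG (req | ~lock))| = |{Sync, Check, Init, Busy, Err, Hold}| = 6.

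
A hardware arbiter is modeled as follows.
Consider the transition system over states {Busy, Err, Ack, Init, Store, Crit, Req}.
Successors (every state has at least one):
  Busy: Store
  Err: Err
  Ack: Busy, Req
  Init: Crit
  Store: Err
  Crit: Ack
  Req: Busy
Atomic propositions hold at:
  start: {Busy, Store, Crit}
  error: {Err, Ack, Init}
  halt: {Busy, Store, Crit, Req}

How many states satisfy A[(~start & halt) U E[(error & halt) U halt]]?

4

Sat(~start) = {Err, Ack, Init, Req}
Sat(~start & halt) = {Req}
Sat(error & halt) = ∅
E[(error & halt) U halt]: least fixpoint, start Z0 = Sat(halt) = {Busy, Store, Crit, Req}, add states in Sat(error & halt) with some successor in Z. Already a fixed point.
Sat(E[(error & halt) U halt]) = {Busy, Store, Crit, Req}
A[(~start & halt) U E[(error & halt) U halt]]: least fixpoint, start Z0 = Sat(E[(error & halt) U halt]) = {Busy, Store, Crit, Req}, add states in Sat(~start & halt) with every successor in Z. Already a fixed point.
Sat(A[(~start & halt) U E[(error & halt) U halt]]) = {Busy, Store, Crit, Req}
|Sat(A[(~start & halt) U E[(error & halt) U halt]])| = |{Busy, Store, Crit, Req}| = 4.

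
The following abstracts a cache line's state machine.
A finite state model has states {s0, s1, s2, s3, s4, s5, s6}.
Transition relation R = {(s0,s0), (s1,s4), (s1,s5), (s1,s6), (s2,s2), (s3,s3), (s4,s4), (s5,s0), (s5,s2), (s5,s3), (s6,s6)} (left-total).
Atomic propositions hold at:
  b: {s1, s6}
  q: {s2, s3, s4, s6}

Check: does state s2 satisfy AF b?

AF b: least fixpoint, start Z0 = {s1, s6}, add states with every successor in Z. Already a fixed point.
Sat(AF b) = {s1, s6}
s2 ∉ Sat(AF b) = {s1, s6}, so the formula does not hold at s2.

No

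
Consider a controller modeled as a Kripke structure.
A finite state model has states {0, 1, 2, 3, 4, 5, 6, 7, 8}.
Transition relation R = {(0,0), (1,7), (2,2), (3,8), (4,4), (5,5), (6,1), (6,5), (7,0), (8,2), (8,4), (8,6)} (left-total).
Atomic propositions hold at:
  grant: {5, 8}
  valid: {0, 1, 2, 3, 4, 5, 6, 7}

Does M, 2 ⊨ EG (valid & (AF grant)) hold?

AF grant: least fixpoint, start Z0 = {5, 8}, add states with every successor in Z. Z1 = {3, 5, 8}; fixed.
Sat(AF grant) = {3, 5, 8}
Sat(valid & (AF grant)) = {3, 5}
EG (valid & (AF grant)): greatest fixpoint, start Z0 = {3, 5}, keep only states in Sat with some successor in Z. Z1 = {5}; fixed.
Sat(EG (valid & (AF grant))) = {5}
2 ∉ Sat(EG (valid & (AF grant))) = {5}, so the formula does not hold at 2.

No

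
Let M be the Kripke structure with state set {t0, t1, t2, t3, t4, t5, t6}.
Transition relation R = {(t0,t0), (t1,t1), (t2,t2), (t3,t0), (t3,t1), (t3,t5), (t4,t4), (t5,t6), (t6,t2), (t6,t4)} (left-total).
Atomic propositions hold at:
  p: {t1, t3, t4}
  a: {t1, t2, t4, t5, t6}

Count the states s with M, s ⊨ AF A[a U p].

A[a U p]: least fixpoint, start Z0 = Sat(p) = {t1, t3, t4}, add states in Sat(a) with every successor in Z. Already a fixed point.
Sat(A[a U p]) = {t1, t3, t4}
AF A[a U p]: least fixpoint, start Z0 = {t1, t3, t4}, add states with every successor in Z. Already a fixed point.
Sat(AF A[a U p]) = {t1, t3, t4}
|Sat(AF A[a U p])| = |{t1, t3, t4}| = 3.

3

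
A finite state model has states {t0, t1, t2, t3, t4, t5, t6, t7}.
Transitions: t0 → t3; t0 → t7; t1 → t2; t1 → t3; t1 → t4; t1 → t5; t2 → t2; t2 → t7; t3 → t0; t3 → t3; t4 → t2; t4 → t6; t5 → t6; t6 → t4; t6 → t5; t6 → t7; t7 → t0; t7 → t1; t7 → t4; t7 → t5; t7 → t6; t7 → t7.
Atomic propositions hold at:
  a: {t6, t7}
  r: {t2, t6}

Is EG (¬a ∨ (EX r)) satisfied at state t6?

Sat(¬a) = {t0, t1, t2, t3, t4, t5}
Sat(EX r) = {s : some successor in {t2, t6}} = {t1, t2, t4, t5, t7}
Sat(¬a ∨ (EX r)) = {t0, t1, t2, t3, t4, t5, t7}
EG (¬a ∨ (EX r)): greatest fixpoint, start Z0 = {t0, t1, t2, t3, t4, t5, t7}, keep only states in Sat with some successor in Z. Z1 = {t0, t1, t2, t3, t4, t7}; fixed.
Sat(EG (¬a ∨ (EX r))) = {t0, t1, t2, t3, t4, t7}
t6 ∉ Sat(EG (¬a ∨ (EX r))) = {t0, t1, t2, t3, t4, t7}, so the formula does not hold at t6.

No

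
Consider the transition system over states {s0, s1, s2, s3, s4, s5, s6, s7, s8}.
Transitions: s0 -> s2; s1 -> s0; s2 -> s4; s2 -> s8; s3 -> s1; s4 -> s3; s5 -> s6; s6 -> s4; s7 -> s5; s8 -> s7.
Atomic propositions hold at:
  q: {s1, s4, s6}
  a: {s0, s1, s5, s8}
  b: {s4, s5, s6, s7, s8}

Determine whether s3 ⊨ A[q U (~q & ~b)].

Yes

Sat(~q) = {s0, s2, s3, s5, s7, s8}
Sat(~b) = {s0, s1, s2, s3}
Sat(~q & ~b) = {s0, s2, s3}
A[q U (~q & ~b)]: least fixpoint, start Z0 = Sat((~q & ~b)) = {s0, s2, s3}, add states in Sat(q) with every successor in Z. Z1 = {s0, s1, s2, s3, s4}; Z2 = {s0, s1, s2, s3, s4, s6}; fixed.
Sat(A[q U (~q & ~b)]) = {s0, s1, s2, s3, s4, s6}
s3 ∈ Sat(A[q U (~q & ~b)]) = {s0, s1, s2, s3, s4, s6}, so the formula holds at s3.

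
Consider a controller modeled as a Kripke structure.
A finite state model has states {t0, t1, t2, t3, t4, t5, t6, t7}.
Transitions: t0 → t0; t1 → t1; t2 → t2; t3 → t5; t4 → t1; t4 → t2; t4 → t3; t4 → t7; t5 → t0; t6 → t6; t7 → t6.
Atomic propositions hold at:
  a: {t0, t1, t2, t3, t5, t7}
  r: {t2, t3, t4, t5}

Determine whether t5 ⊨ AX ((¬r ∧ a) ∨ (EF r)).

Yes

Sat(¬r) = {t0, t1, t6, t7}
Sat(¬r ∧ a) = {t0, t1, t7}
EF r: least fixpoint, start Z0 = {t2, t3, t4, t5}, add states with some successor in Z. Already a fixed point.
Sat(EF r) = {t2, t3, t4, t5}
Sat((¬r ∧ a) ∨ (EF r)) = {t0, t1, t2, t3, t4, t5, t7}
Sat(AX ((¬r ∧ a) ∨ (EF r))) = {s : every successor in {t0, t1, t2, t3, t4, t5, t7}} = {t0, t1, t2, t3, t4, t5}
t5 ∈ Sat(AX ((¬r ∧ a) ∨ (EF r))) = {t0, t1, t2, t3, t4, t5}, so the formula holds at t5.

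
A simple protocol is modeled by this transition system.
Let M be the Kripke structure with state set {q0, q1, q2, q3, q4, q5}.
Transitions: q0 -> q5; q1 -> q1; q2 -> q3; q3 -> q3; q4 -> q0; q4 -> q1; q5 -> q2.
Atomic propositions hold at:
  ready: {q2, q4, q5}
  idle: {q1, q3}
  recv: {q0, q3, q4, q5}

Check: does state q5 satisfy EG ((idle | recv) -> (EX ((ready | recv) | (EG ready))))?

Sat(idle | recv) = {q0, q1, q3, q4, q5}
Sat(ready | recv) = {q0, q2, q3, q4, q5}
EG ready: greatest fixpoint, start Z0 = {q2, q4, q5}, keep only states in Sat with some successor in Z. Z1 = {q5}; Z2 = ∅; fixed.
Sat(EG ready) = ∅
Sat((ready | recv) | (EG ready)) = {q0, q2, q3, q4, q5}
Sat(EX ((ready | recv) | (EG ready))) = {s : some successor in {q0, q2, q3, q4, q5}} = {q0, q2, q3, q4, q5}
Sat((idle | recv) -> (EX ((ready | recv) | (EG ready)))) = {q0, q2, q3, q4, q5}
EG ((idle | recv) -> (EX ((ready | recv) | (EG ready)))): greatest fixpoint, start Z0 = {q0, q2, q3, q4, q5}, keep only states in Sat with some successor in Z. Already a fixed point.
Sat(EG ((idle | recv) -> (EX ((ready | recv) | (EG ready))))) = {q0, q2, q3, q4, q5}
q5 ∈ Sat(EG ((idle | recv) -> (EX ((ready | recv) | (EG ready))))) = {q0, q2, q3, q4, q5}, so the formula holds at q5.

Yes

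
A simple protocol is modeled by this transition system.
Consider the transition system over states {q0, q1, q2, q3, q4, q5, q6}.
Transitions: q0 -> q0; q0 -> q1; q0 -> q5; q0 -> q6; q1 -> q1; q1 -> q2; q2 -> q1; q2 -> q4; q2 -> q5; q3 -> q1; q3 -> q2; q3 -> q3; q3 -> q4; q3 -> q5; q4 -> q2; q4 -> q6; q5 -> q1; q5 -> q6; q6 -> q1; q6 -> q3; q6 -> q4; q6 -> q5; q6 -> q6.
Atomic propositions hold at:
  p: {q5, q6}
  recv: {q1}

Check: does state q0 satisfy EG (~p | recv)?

Yes

Sat(~p) = {q0, q1, q2, q3, q4}
Sat(~p | recv) = {q0, q1, q2, q3, q4}
EG (~p | recv): greatest fixpoint, start Z0 = {q0, q1, q2, q3, q4}, keep only states in Sat with some successor in Z. Already a fixed point.
Sat(EG (~p | recv)) = {q0, q1, q2, q3, q4}
q0 ∈ Sat(EG (~p | recv)) = {q0, q1, q2, q3, q4}, so the formula holds at q0.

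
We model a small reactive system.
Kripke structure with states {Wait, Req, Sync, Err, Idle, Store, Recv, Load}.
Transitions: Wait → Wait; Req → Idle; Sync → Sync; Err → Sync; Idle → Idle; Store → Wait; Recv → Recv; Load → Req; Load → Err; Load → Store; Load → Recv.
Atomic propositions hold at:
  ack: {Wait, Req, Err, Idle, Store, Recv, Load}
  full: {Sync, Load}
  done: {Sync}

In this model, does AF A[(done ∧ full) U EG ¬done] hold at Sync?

No

Sat(done ∧ full) = {Sync}
Sat(¬done) = {Wait, Req, Err, Idle, Store, Recv, Load}
EG ¬done: greatest fixpoint, start Z0 = {Wait, Req, Err, Idle, Store, Recv, Load}, keep only states in Sat with some successor in Z. Z1 = {Wait, Req, Idle, Store, Recv, Load}; fixed.
Sat(EG ¬done) = {Wait, Req, Idle, Store, Recv, Load}
A[(done ∧ full) U EG ¬done]: least fixpoint, start Z0 = Sat(EG ¬done) = {Wait, Req, Idle, Store, Recv, Load}, add states in Sat(done ∧ full) with every successor in Z. Already a fixed point.
Sat(A[(done ∧ full) U EG ¬done]) = {Wait, Req, Idle, Store, Recv, Load}
AF A[(done ∧ full) U EG ¬done]: least fixpoint, start Z0 = {Wait, Req, Idle, Store, Recv, Load}, add states with every successor in Z. Already a fixed point.
Sat(AF A[(done ∧ full) U EG ¬done]) = {Wait, Req, Idle, Store, Recv, Load}
Sync ∉ Sat(AF A[(done ∧ full) U EG ¬done]) = {Wait, Req, Idle, Store, Recv, Load}, so the formula does not hold at Sync.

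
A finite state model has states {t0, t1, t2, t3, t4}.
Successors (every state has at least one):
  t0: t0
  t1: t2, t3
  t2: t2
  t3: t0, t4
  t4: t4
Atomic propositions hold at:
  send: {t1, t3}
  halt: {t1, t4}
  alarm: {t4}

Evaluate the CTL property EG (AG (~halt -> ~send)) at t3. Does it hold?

No

Sat(~halt) = {t0, t2, t3}
Sat(~send) = {t0, t2, t4}
Sat(~halt -> ~send) = {t0, t1, t2, t4}
AG (~halt -> ~send): greatest fixpoint, start Z0 = {t0, t1, t2, t4}, keep only states in Sat with every successor in Z. Z1 = {t0, t2, t4}; fixed.
Sat(AG (~halt -> ~send)) = {t0, t2, t4}
EG (AG (~halt -> ~send)): greatest fixpoint, start Z0 = {t0, t2, t4}, keep only states in Sat with some successor in Z. Already a fixed point.
Sat(EG (AG (~halt -> ~send))) = {t0, t2, t4}
t3 ∉ Sat(EG (AG (~halt -> ~send))) = {t0, t2, t4}, so the formula does not hold at t3.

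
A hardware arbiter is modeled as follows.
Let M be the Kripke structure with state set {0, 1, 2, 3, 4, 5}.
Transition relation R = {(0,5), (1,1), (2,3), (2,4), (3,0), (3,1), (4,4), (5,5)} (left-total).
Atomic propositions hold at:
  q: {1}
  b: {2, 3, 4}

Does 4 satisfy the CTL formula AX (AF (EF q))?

EF q: least fixpoint, start Z0 = {1}, add states with some successor in Z. Z1 = {1, 3}; Z2 = {1, 2, 3}; fixed.
Sat(EF q) = {1, 2, 3}
AF (EF q): least fixpoint, start Z0 = {1, 2, 3}, add states with every successor in Z. Already a fixed point.
Sat(AF (EF q)) = {1, 2, 3}
Sat(AX (AF (EF q))) = {s : every successor in {1, 2, 3}} = {1}
4 ∉ Sat(AX (AF (EF q))) = {1}, so the formula does not hold at 4.

No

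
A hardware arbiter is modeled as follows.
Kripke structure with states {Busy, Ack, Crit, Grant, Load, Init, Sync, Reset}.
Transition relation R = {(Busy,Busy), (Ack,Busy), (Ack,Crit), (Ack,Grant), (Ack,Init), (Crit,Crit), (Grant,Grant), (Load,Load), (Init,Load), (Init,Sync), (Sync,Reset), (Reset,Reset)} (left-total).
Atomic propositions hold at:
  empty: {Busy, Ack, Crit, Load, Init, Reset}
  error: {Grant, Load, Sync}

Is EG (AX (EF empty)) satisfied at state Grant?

EF empty: least fixpoint, start Z0 = {Busy, Ack, Crit, Load, Init, Reset}, add states with some successor in Z. Z1 = {Busy, Ack, Crit, Load, Init, Sync, Reset}; fixed.
Sat(EF empty) = {Busy, Ack, Crit, Load, Init, Sync, Reset}
Sat(AX (EF empty)) = {s : every successor in {Busy, Ack, Crit, Load, Init, Sync, Reset}} = {Busy, Crit, Load, Init, Sync, Reset}
EG (AX (EF empty)): greatest fixpoint, start Z0 = {Busy, Crit, Load, Init, Sync, Reset}, keep only states in Sat with some successor in Z. Already a fixed point.
Sat(EG (AX (EF empty))) = {Busy, Crit, Load, Init, Sync, Reset}
Grant ∉ Sat(EG (AX (EF empty))) = {Busy, Crit, Load, Init, Sync, Reset}, so the formula does not hold at Grant.

No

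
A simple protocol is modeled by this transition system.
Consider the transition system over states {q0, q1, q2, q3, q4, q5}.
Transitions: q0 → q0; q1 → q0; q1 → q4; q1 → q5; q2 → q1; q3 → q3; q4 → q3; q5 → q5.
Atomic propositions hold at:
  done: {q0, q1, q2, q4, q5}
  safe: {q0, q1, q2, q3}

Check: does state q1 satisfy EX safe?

Sat(EX safe) = {s : some successor in {q0, q1, q2, q3}} = {q0, q1, q2, q3, q4}
q1 ∈ Sat(EX safe) = {q0, q1, q2, q3, q4}, so the formula holds at q1.

Yes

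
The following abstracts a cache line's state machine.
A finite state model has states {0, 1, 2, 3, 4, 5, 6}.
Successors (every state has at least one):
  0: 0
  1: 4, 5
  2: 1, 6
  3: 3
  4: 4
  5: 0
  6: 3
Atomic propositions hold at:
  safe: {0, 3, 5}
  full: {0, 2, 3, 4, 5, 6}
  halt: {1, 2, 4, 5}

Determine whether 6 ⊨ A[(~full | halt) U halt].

No

Sat(~full) = {1}
Sat(~full | halt) = {1, 2, 4, 5}
A[(~full | halt) U halt]: least fixpoint, start Z0 = Sat(halt) = {1, 2, 4, 5}, add states in Sat(~full | halt) with every successor in Z. Already a fixed point.
Sat(A[(~full | halt) U halt]) = {1, 2, 4, 5}
6 ∉ Sat(A[(~full | halt) U halt]) = {1, 2, 4, 5}, so the formula does not hold at 6.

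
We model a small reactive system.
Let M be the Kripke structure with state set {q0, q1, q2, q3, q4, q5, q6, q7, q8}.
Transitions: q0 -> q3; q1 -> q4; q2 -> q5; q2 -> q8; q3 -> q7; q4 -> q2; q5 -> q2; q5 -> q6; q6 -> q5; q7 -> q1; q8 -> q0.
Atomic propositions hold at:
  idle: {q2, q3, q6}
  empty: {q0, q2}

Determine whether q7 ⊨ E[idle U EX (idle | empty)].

Sat(idle | empty) = {q0, q2, q3, q6}
Sat(EX (idle | empty)) = {s : some successor in {q0, q2, q3, q6}} = {q0, q4, q5, q8}
E[idle U EX (idle | empty)]: least fixpoint, start Z0 = Sat(EX (idle | empty)) = {q0, q4, q5, q8}, add states in Sat(idle) with some successor in Z. Z1 = {q0, q2, q4, q5, q6, q8}; fixed.
Sat(E[idle U EX (idle | empty)]) = {q0, q2, q4, q5, q6, q8}
q7 ∉ Sat(E[idle U EX (idle | empty)]) = {q0, q2, q4, q5, q6, q8}, so the formula does not hold at q7.

No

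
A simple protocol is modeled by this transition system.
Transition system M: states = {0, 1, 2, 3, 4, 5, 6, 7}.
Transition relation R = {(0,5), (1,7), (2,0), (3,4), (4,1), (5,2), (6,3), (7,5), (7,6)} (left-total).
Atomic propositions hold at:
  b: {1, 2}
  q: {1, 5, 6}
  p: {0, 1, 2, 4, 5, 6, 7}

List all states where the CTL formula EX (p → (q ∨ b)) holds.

Sat(q ∨ b) = {1, 2, 5, 6}
Sat(p → (q ∨ b)) = {1, 2, 3, 5, 6}
Sat(EX (p → (q ∨ b))) = {s : some successor in {1, 2, 3, 5, 6}} = {0, 4, 5, 6, 7}

{0, 4, 5, 6, 7}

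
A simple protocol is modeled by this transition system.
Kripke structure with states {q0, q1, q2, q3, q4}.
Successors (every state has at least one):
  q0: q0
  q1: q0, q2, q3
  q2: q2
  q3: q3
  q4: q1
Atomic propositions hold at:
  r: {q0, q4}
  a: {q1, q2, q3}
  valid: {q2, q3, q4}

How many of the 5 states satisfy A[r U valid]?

A[r U valid]: least fixpoint, start Z0 = Sat(valid) = {q2, q3, q4}, add states in Sat(r) with every successor in Z. Already a fixed point.
Sat(A[r U valid]) = {q2, q3, q4}
|Sat(A[r U valid])| = |{q2, q3, q4}| = 3.

3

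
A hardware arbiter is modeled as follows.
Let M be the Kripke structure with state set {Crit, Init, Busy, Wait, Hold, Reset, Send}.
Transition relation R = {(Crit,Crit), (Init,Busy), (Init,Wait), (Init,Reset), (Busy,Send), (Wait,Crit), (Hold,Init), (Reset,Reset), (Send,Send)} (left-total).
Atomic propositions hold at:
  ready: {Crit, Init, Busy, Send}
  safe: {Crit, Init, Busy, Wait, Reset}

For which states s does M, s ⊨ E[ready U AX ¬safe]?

{Init, Busy, Send}

Sat(¬safe) = {Hold, Send}
Sat(AX ¬safe) = {s : every successor in {Hold, Send}} = {Busy, Send}
E[ready U AX ¬safe]: least fixpoint, start Z0 = Sat(AX ¬safe) = {Busy, Send}, add states in Sat(ready) with some successor in Z. Z1 = {Init, Busy, Send}; fixed.
Sat(E[ready U AX ¬safe]) = {Init, Busy, Send}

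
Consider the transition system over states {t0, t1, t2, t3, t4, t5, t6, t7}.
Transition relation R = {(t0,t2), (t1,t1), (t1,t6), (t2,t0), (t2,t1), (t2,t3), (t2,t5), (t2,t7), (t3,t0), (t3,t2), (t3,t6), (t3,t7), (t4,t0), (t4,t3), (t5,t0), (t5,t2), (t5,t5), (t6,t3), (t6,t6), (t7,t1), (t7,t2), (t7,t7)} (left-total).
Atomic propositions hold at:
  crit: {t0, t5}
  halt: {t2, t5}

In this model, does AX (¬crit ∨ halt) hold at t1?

Sat(¬crit) = {t1, t2, t3, t4, t6, t7}
Sat(¬crit ∨ halt) = {t1, t2, t3, t4, t5, t6, t7}
Sat(AX (¬crit ∨ halt)) = {s : every successor in {t1, t2, t3, t4, t5, t6, t7}} = {t0, t1, t6, t7}
t1 ∈ Sat(AX (¬crit ∨ halt)) = {t0, t1, t6, t7}, so the formula holds at t1.

Yes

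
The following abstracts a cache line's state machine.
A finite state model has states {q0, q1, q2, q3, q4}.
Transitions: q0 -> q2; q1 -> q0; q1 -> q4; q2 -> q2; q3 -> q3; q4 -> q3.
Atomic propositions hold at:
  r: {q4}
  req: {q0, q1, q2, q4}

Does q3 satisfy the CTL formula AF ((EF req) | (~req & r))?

No

EF req: least fixpoint, start Z0 = {q0, q1, q2, q4}, add states with some successor in Z. Already a fixed point.
Sat(EF req) = {q0, q1, q2, q4}
Sat(~req) = {q3}
Sat(~req & r) = ∅
Sat((EF req) | (~req & r)) = {q0, q1, q2, q4}
AF ((EF req) | (~req & r)): least fixpoint, start Z0 = {q0, q1, q2, q4}, add states with every successor in Z. Already a fixed point.
Sat(AF ((EF req) | (~req & r))) = {q0, q1, q2, q4}
q3 ∉ Sat(AF ((EF req) | (~req & r))) = {q0, q1, q2, q4}, so the formula does not hold at q3.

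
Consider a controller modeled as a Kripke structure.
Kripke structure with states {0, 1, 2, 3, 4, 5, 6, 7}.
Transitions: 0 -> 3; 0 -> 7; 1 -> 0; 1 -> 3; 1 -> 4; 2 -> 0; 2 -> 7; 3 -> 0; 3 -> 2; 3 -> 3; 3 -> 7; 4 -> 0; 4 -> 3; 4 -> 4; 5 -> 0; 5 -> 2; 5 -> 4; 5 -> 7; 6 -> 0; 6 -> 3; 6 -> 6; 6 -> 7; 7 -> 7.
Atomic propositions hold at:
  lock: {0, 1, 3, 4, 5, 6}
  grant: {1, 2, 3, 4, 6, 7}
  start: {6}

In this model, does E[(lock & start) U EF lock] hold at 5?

Sat(lock & start) = {6}
EF lock: least fixpoint, start Z0 = {0, 1, 3, 4, 5, 6}, add states with some successor in Z. Z1 = {0, 1, 2, 3, 4, 5, 6}; fixed.
Sat(EF lock) = {0, 1, 2, 3, 4, 5, 6}
E[(lock & start) U EF lock]: least fixpoint, start Z0 = Sat(EF lock) = {0, 1, 2, 3, 4, 5, 6}, add states in Sat(lock & start) with some successor in Z. Already a fixed point.
Sat(E[(lock & start) U EF lock]) = {0, 1, 2, 3, 4, 5, 6}
5 ∈ Sat(E[(lock & start) U EF lock]) = {0, 1, 2, 3, 4, 5, 6}, so the formula holds at 5.

Yes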